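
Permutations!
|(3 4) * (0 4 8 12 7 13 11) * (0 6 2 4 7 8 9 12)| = 11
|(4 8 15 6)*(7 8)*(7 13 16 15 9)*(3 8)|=|(3 8 9 7)(4 13 16 15 6)|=20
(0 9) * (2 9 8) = (0 8 2 9) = [8, 1, 9, 3, 4, 5, 6, 7, 2, 0]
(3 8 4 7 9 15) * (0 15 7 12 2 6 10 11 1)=(0 15 3 8 4 12 2 6 10 11 1)(7 9)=[15, 0, 6, 8, 12, 5, 10, 9, 4, 7, 11, 1, 2, 13, 14, 3]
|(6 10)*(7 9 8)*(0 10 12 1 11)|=|(0 10 6 12 1 11)(7 9 8)|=6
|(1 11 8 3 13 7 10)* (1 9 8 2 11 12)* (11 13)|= |(1 12)(2 13 7 10 9 8 3 11)|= 8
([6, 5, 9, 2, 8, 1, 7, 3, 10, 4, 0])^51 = [4, 5, 6, 0, 3, 1, 8, 10, 2, 7, 9]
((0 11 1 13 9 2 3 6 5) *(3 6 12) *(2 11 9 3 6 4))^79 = (0 6 3 1 9 5 12 13 11)(2 4)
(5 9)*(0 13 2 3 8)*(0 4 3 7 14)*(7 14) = (0 13 2 14)(3 8 4)(5 9) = [13, 1, 14, 8, 3, 9, 6, 7, 4, 5, 10, 11, 12, 2, 0]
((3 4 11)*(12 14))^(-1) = ((3 4 11)(12 14))^(-1) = (3 11 4)(12 14)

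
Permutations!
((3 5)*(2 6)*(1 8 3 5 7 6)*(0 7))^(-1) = (0 3 8 1 2 6 7)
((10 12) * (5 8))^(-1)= (5 8)(10 12)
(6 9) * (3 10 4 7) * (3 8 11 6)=(3 10 4 7 8 11 6 9)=[0, 1, 2, 10, 7, 5, 9, 8, 11, 3, 4, 6]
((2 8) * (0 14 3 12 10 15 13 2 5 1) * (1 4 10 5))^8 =((0 14 3 12 5 4 10 15 13 2 8 1))^8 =(0 13 5)(1 15 12)(2 4 14)(3 8 10)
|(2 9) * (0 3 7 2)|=5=|(0 3 7 2 9)|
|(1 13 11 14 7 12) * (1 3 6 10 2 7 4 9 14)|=6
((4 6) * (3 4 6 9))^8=((3 4 9))^8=(3 9 4)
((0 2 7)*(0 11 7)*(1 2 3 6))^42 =((0 3 6 1 2)(7 11))^42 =(11)(0 6 2 3 1)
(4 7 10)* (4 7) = [0, 1, 2, 3, 4, 5, 6, 10, 8, 9, 7] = (7 10)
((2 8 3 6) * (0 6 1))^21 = (0 8)(1 2)(3 6)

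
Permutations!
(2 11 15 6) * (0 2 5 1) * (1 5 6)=(0 2 11 15 1)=[2, 0, 11, 3, 4, 5, 6, 7, 8, 9, 10, 15, 12, 13, 14, 1]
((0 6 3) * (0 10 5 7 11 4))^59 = (0 10 11 6 5 4 3 7)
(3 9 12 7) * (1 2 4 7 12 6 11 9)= (12)(1 2 4 7 3)(6 11 9)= [0, 2, 4, 1, 7, 5, 11, 3, 8, 6, 10, 9, 12]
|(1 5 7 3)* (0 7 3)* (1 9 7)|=|(0 1 5 3 9 7)|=6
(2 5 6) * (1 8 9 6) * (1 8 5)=[0, 5, 1, 3, 4, 8, 2, 7, 9, 6]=(1 5 8 9 6 2)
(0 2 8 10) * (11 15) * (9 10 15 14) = (0 2 8 15 11 14 9 10) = [2, 1, 8, 3, 4, 5, 6, 7, 15, 10, 0, 14, 12, 13, 9, 11]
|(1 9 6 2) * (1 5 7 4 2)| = |(1 9 6)(2 5 7 4)| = 12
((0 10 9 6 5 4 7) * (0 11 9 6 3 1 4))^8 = ((0 10 6 5)(1 4 7 11 9 3))^8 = (1 7 9)(3 4 11)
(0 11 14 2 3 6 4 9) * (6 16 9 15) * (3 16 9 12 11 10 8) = (0 10 8 3 9)(2 16 12 11 14)(4 15 6) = [10, 1, 16, 9, 15, 5, 4, 7, 3, 0, 8, 14, 11, 13, 2, 6, 12]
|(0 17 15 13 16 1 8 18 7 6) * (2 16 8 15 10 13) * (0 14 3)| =20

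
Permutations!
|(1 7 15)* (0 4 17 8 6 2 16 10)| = |(0 4 17 8 6 2 16 10)(1 7 15)| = 24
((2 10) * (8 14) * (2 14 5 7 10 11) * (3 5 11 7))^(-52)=(2 10 8)(7 14 11)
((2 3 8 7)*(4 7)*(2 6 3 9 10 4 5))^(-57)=((2 9 10 4 7 6 3 8 5))^(-57)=(2 3 4)(5 6 10)(7 9 8)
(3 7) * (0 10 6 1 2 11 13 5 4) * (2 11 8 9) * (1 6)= [10, 11, 8, 7, 0, 4, 6, 3, 9, 2, 1, 13, 12, 5]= (0 10 1 11 13 5 4)(2 8 9)(3 7)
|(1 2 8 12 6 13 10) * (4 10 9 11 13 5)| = 24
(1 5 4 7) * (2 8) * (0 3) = (0 3)(1 5 4 7)(2 8) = [3, 5, 8, 0, 7, 4, 6, 1, 2]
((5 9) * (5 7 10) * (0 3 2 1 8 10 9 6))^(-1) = ((0 3 2 1 8 10 5 6)(7 9))^(-1) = (0 6 5 10 8 1 2 3)(7 9)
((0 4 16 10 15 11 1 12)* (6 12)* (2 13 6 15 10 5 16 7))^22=(16)(0 4 7 2 13 6 12)(1 15 11)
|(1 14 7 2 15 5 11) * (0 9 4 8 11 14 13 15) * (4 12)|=|(0 9 12 4 8 11 1 13 15 5 14 7 2)|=13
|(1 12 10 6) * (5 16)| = |(1 12 10 6)(5 16)| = 4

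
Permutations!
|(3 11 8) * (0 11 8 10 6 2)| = 10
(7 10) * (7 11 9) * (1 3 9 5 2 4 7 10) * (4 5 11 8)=(11)(1 3 9 10 8 4 7)(2 5)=[0, 3, 5, 9, 7, 2, 6, 1, 4, 10, 8, 11]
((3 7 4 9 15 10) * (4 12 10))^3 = (15)(3 10 12 7) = ((3 7 12 10)(4 9 15))^3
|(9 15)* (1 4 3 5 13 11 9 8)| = 9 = |(1 4 3 5 13 11 9 15 8)|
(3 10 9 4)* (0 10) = (0 10 9 4 3) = [10, 1, 2, 0, 3, 5, 6, 7, 8, 4, 9]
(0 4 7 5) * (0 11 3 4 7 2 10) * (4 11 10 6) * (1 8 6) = (0 7 5 10)(1 8 6 4 2)(3 11) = [7, 8, 1, 11, 2, 10, 4, 5, 6, 9, 0, 3]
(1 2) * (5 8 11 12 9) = (1 2)(5 8 11 12 9) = [0, 2, 1, 3, 4, 8, 6, 7, 11, 5, 10, 12, 9]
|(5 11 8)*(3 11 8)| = 2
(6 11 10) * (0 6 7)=(0 6 11 10 7)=[6, 1, 2, 3, 4, 5, 11, 0, 8, 9, 7, 10]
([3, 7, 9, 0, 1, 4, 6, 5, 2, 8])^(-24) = [0, 1, 2, 3, 4, 5, 6, 7, 8, 9]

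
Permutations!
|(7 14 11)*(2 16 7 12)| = |(2 16 7 14 11 12)| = 6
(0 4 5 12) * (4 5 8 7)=[5, 1, 2, 3, 8, 12, 6, 4, 7, 9, 10, 11, 0]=(0 5 12)(4 8 7)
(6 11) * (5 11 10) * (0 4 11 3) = (0 4 11 6 10 5 3) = [4, 1, 2, 0, 11, 3, 10, 7, 8, 9, 5, 6]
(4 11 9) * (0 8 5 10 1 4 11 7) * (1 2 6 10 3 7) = (0 8 5 3 7)(1 4)(2 6 10)(9 11) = [8, 4, 6, 7, 1, 3, 10, 0, 5, 11, 2, 9]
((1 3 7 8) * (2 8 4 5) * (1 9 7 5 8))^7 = (1 2 5 3)(4 7 9 8)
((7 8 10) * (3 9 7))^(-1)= (3 10 8 7 9)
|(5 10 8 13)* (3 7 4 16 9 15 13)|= 10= |(3 7 4 16 9 15 13 5 10 8)|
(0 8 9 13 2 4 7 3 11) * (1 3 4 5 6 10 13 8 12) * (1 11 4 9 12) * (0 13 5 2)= (0 1 3 4 7 9 8 12 11 13)(5 6 10)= [1, 3, 2, 4, 7, 6, 10, 9, 12, 8, 5, 13, 11, 0]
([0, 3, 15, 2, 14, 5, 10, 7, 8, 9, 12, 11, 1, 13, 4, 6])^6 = (1 12 10 6 15 2 3)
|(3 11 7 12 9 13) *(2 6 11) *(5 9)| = |(2 6 11 7 12 5 9 13 3)| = 9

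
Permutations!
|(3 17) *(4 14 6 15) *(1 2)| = |(1 2)(3 17)(4 14 6 15)| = 4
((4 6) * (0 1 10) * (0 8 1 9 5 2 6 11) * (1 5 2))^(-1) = ((0 9 2 6 4 11)(1 10 8 5))^(-1) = (0 11 4 6 2 9)(1 5 8 10)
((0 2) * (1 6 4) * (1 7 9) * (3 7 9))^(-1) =((0 2)(1 6 4 9)(3 7))^(-1) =(0 2)(1 9 4 6)(3 7)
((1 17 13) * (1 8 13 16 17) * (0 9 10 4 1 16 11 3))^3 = (0 4 17)(1 11 9)(3 10 16)(8 13)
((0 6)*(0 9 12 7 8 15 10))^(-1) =((0 6 9 12 7 8 15 10))^(-1) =(0 10 15 8 7 12 9 6)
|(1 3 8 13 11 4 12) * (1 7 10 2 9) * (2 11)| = 30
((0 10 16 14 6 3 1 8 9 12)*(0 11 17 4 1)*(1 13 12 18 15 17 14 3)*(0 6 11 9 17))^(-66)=((0 10 16 3 6 1 8 17 4 13 12 9 18 15)(11 14))^(-66)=(0 6 4 18 16 8 12)(1 13 15 3 17 9 10)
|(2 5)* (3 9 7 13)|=4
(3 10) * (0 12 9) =(0 12 9)(3 10) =[12, 1, 2, 10, 4, 5, 6, 7, 8, 0, 3, 11, 9]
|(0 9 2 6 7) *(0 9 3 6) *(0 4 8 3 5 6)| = |(0 5 6 7 9 2 4 8 3)| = 9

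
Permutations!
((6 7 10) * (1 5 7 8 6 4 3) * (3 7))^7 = ((1 5 3)(4 7 10)(6 8))^7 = (1 5 3)(4 7 10)(6 8)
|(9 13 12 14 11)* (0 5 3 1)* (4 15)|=20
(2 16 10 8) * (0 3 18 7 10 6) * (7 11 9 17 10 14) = (0 3 18 11 9 17 10 8 2 16 6)(7 14) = [3, 1, 16, 18, 4, 5, 0, 14, 2, 17, 8, 9, 12, 13, 7, 15, 6, 10, 11]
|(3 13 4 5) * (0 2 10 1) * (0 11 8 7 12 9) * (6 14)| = 36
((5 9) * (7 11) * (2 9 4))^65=((2 9 5 4)(7 11))^65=(2 9 5 4)(7 11)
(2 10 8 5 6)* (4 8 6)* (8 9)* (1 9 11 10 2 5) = [0, 9, 2, 3, 11, 4, 5, 7, 1, 8, 6, 10] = (1 9 8)(4 11 10 6 5)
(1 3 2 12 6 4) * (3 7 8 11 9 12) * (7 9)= (1 9 12 6 4)(2 3)(7 8 11)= [0, 9, 3, 2, 1, 5, 4, 8, 11, 12, 10, 7, 6]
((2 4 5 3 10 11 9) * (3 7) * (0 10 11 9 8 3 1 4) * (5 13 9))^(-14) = (0 1 2 7 9 5 13 10 4)(3 11 8) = ((0 10 5 7 1 4 13 9 2)(3 11 8))^(-14)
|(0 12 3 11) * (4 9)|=4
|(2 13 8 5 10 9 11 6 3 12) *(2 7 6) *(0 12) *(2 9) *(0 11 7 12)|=5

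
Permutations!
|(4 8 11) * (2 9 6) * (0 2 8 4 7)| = |(0 2 9 6 8 11 7)| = 7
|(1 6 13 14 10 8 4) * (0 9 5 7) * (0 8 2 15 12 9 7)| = 14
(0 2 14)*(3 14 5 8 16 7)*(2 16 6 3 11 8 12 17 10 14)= (0 16 7 11 8 6 3 2 5 12 17 10 14)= [16, 1, 5, 2, 4, 12, 3, 11, 6, 9, 14, 8, 17, 13, 0, 15, 7, 10]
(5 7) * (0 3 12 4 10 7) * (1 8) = (0 3 12 4 10 7 5)(1 8) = [3, 8, 2, 12, 10, 0, 6, 5, 1, 9, 7, 11, 4]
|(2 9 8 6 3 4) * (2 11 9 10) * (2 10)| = 6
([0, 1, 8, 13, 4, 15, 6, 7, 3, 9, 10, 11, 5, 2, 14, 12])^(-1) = (2 13 3 8)(5 12 15)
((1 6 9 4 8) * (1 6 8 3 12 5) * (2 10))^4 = (1 4)(3 8)(5 9)(6 12)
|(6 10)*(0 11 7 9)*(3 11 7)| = |(0 7 9)(3 11)(6 10)| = 6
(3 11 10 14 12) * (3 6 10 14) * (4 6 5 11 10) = [0, 1, 2, 10, 6, 11, 4, 7, 8, 9, 3, 14, 5, 13, 12] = (3 10)(4 6)(5 11 14 12)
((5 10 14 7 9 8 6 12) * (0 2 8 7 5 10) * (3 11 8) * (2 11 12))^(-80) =((0 11 8 6 2 3 12 10 14 5)(7 9))^(-80) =(14)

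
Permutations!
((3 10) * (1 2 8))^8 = (10)(1 8 2)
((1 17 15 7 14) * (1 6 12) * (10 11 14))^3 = ((1 17 15 7 10 11 14 6 12))^3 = (1 7 14)(6 17 10)(11 12 15)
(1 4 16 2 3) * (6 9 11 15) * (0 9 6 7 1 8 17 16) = (0 9 11 15 7 1 4)(2 3 8 17 16) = [9, 4, 3, 8, 0, 5, 6, 1, 17, 11, 10, 15, 12, 13, 14, 7, 2, 16]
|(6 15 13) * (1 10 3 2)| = 12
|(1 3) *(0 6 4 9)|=|(0 6 4 9)(1 3)|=4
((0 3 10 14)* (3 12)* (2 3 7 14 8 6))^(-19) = ((0 12 7 14)(2 3 10 8 6))^(-19) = (0 12 7 14)(2 3 10 8 6)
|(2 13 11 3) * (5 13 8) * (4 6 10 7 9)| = |(2 8 5 13 11 3)(4 6 10 7 9)| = 30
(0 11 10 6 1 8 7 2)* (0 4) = (0 11 10 6 1 8 7 2 4) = [11, 8, 4, 3, 0, 5, 1, 2, 7, 9, 6, 10]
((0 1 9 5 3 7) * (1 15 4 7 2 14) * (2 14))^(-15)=((0 15 4 7)(1 9 5 3 14))^(-15)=(0 15 4 7)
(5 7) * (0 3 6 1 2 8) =(0 3 6 1 2 8)(5 7) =[3, 2, 8, 6, 4, 7, 1, 5, 0]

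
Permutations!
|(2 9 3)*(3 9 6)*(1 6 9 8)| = |(1 6 3 2 9 8)| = 6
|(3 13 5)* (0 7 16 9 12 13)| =|(0 7 16 9 12 13 5 3)| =8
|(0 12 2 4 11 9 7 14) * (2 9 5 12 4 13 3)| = 24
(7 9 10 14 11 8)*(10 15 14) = [0, 1, 2, 3, 4, 5, 6, 9, 7, 15, 10, 8, 12, 13, 11, 14] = (7 9 15 14 11 8)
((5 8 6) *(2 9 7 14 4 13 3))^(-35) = (14)(5 8 6)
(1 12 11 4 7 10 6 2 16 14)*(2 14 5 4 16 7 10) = (1 12 11 16 5 4 10 6 14)(2 7) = [0, 12, 7, 3, 10, 4, 14, 2, 8, 9, 6, 16, 11, 13, 1, 15, 5]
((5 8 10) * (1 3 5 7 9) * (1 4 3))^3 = ((3 5 8 10 7 9 4))^3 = (3 10 4 8 9 5 7)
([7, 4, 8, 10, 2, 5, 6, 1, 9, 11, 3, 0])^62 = [9, 0, 1, 3, 7, 5, 6, 11, 4, 2, 10, 8]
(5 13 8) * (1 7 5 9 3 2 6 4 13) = (1 7 5)(2 6 4 13 8 9 3) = [0, 7, 6, 2, 13, 1, 4, 5, 9, 3, 10, 11, 12, 8]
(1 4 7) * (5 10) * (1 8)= [0, 4, 2, 3, 7, 10, 6, 8, 1, 9, 5]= (1 4 7 8)(5 10)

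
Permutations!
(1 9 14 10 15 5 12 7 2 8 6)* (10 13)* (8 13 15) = (1 9 14 15 5 12 7 2 13 10 8 6) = [0, 9, 13, 3, 4, 12, 1, 2, 6, 14, 8, 11, 7, 10, 15, 5]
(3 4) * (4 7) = (3 7 4) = [0, 1, 2, 7, 3, 5, 6, 4]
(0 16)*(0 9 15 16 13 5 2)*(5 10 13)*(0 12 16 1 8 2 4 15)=(0 5 4 15 1 8 2 12 16 9)(10 13)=[5, 8, 12, 3, 15, 4, 6, 7, 2, 0, 13, 11, 16, 10, 14, 1, 9]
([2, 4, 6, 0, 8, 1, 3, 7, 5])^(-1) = [3, 5, 0, 6, 1, 8, 2, 7, 4]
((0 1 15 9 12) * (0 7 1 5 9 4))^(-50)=(0 15 7 9)(1 12 5 4)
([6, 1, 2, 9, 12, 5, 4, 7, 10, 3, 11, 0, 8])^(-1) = (0 11 10 8 12 4 6)(3 9)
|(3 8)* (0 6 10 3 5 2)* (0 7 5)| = 15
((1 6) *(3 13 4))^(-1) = (1 6)(3 4 13) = ((1 6)(3 13 4))^(-1)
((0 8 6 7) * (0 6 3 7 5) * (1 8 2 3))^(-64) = (8)(0 3 6)(2 7 5)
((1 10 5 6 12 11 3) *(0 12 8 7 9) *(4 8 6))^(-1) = (0 9 7 8 4 5 10 1 3 11 12)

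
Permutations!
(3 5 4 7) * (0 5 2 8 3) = (0 5 4 7)(2 8 3) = [5, 1, 8, 2, 7, 4, 6, 0, 3]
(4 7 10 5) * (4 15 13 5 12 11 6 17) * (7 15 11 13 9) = (4 15 9 7 10 12 13 5 11 6 17) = [0, 1, 2, 3, 15, 11, 17, 10, 8, 7, 12, 6, 13, 5, 14, 9, 16, 4]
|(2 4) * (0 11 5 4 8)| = |(0 11 5 4 2 8)| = 6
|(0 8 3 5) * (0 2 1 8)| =|(1 8 3 5 2)| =5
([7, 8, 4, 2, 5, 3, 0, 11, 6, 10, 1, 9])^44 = [10, 7, 2, 3, 4, 5, 9, 1, 11, 6, 0, 8]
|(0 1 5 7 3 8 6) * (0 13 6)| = |(0 1 5 7 3 8)(6 13)| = 6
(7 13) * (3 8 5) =[0, 1, 2, 8, 4, 3, 6, 13, 5, 9, 10, 11, 12, 7] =(3 8 5)(7 13)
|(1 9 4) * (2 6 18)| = 3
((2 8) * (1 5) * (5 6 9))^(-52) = ((1 6 9 5)(2 8))^(-52) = (9)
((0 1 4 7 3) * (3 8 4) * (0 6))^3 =(8)(0 6 3 1)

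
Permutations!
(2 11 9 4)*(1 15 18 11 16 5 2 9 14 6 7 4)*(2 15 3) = (1 3 2 16 5 15 18 11 14 6 7 4 9) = [0, 3, 16, 2, 9, 15, 7, 4, 8, 1, 10, 14, 12, 13, 6, 18, 5, 17, 11]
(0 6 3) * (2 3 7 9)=(0 6 7 9 2 3)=[6, 1, 3, 0, 4, 5, 7, 9, 8, 2]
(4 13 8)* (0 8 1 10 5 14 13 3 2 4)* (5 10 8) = (0 5 14 13 1 8)(2 4 3) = [5, 8, 4, 2, 3, 14, 6, 7, 0, 9, 10, 11, 12, 1, 13]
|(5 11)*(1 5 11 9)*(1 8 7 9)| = |(11)(1 5)(7 9 8)| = 6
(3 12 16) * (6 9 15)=(3 12 16)(6 9 15)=[0, 1, 2, 12, 4, 5, 9, 7, 8, 15, 10, 11, 16, 13, 14, 6, 3]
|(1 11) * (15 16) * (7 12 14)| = |(1 11)(7 12 14)(15 16)| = 6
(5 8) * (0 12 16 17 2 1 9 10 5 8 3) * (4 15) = (0 12 16 17 2 1 9 10 5 3)(4 15) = [12, 9, 1, 0, 15, 3, 6, 7, 8, 10, 5, 11, 16, 13, 14, 4, 17, 2]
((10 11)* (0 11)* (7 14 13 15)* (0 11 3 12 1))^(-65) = ((0 3 12 1)(7 14 13 15)(10 11))^(-65) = (0 1 12 3)(7 15 13 14)(10 11)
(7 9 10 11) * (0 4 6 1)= (0 4 6 1)(7 9 10 11)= [4, 0, 2, 3, 6, 5, 1, 9, 8, 10, 11, 7]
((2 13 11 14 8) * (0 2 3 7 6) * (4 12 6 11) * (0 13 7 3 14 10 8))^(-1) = (0 14 8 10 11 7 2)(4 13 6 12)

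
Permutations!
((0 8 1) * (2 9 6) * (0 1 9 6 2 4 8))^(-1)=(2 9 8 4 6)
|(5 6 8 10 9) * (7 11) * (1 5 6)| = 4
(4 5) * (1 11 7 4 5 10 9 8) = [0, 11, 2, 3, 10, 5, 6, 4, 1, 8, 9, 7] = (1 11 7 4 10 9 8)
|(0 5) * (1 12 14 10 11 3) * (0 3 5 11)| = |(0 11 5 3 1 12 14 10)| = 8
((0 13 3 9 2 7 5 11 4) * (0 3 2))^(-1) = (0 9 3 4 11 5 7 2 13) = ((0 13 2 7 5 11 4 3 9))^(-1)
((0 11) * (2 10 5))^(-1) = (0 11)(2 5 10) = ((0 11)(2 10 5))^(-1)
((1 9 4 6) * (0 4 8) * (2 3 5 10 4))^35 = (0 4)(1 3)(2 6)(5 9)(8 10)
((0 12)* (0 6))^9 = (12)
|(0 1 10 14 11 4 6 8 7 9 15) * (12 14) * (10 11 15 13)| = |(0 1 11 4 6 8 7 9 13 10 12 14 15)| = 13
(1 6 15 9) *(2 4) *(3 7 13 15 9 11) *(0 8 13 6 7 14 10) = (0 8 13 15 11 3 14 10)(1 7 6 9)(2 4) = [8, 7, 4, 14, 2, 5, 9, 6, 13, 1, 0, 3, 12, 15, 10, 11]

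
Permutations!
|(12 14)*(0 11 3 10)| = 4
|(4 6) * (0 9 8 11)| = |(0 9 8 11)(4 6)| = 4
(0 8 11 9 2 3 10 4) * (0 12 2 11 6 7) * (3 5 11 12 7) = [8, 1, 5, 10, 7, 11, 3, 0, 6, 12, 4, 9, 2] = (0 8 6 3 10 4 7)(2 5 11 9 12)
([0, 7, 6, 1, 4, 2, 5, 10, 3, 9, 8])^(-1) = (1 3 8 10 7)(2 5 6)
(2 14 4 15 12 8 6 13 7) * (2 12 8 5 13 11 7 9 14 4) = (2 4 15 8 6 11 7 12 5 13 9 14) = [0, 1, 4, 3, 15, 13, 11, 12, 6, 14, 10, 7, 5, 9, 2, 8]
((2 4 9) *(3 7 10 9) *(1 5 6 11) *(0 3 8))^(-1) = ((0 3 7 10 9 2 4 8)(1 5 6 11))^(-1) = (0 8 4 2 9 10 7 3)(1 11 6 5)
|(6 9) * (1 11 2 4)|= 4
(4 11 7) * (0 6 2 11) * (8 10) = [6, 1, 11, 3, 0, 5, 2, 4, 10, 9, 8, 7] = (0 6 2 11 7 4)(8 10)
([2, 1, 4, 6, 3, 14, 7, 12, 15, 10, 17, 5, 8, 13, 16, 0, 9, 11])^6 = (0 12 3)(2 8 6)(4 15 7)(5 11 17 10 9 16 14)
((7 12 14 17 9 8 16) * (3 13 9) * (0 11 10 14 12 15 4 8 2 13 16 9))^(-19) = (0 4 17 13 15 14 2 7 10 9 16 11 8 3)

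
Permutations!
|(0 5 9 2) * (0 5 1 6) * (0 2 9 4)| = 6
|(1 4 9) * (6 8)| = |(1 4 9)(6 8)| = 6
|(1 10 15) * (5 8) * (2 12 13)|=|(1 10 15)(2 12 13)(5 8)|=6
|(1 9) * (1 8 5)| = |(1 9 8 5)| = 4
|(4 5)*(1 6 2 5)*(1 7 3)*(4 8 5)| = |(1 6 2 4 7 3)(5 8)| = 6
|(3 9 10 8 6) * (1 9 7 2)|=8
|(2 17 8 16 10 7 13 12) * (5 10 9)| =10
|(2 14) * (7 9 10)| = |(2 14)(7 9 10)| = 6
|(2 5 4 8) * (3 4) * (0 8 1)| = |(0 8 2 5 3 4 1)| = 7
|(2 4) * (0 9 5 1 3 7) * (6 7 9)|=|(0 6 7)(1 3 9 5)(2 4)|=12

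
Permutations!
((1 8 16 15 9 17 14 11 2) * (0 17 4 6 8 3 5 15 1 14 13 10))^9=((0 17 13 10)(1 3 5 15 9 4 6 8 16)(2 14 11))^9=(0 17 13 10)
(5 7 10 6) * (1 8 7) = (1 8 7 10 6 5) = [0, 8, 2, 3, 4, 1, 5, 10, 7, 9, 6]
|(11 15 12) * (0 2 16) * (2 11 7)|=7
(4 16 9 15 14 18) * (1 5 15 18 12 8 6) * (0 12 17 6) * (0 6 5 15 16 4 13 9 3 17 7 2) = (0 12 8 6 1 15 14 7 2)(3 17 5 16)(9 18 13) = [12, 15, 0, 17, 4, 16, 1, 2, 6, 18, 10, 11, 8, 9, 7, 14, 3, 5, 13]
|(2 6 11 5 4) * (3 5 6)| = 4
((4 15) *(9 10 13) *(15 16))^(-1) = ((4 16 15)(9 10 13))^(-1) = (4 15 16)(9 13 10)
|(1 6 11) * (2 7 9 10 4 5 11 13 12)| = 11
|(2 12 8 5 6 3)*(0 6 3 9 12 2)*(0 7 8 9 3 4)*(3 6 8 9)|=|(0 8 5 4)(3 7 9 12)|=4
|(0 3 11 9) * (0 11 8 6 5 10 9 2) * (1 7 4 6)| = |(0 3 8 1 7 4 6 5 10 9 11 2)| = 12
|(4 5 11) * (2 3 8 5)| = |(2 3 8 5 11 4)| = 6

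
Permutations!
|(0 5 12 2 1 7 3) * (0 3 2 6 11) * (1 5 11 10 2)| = |(0 11)(1 7)(2 5 12 6 10)| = 10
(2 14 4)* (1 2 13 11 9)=[0, 2, 14, 3, 13, 5, 6, 7, 8, 1, 10, 9, 12, 11, 4]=(1 2 14 4 13 11 9)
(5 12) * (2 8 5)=(2 8 5 12)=[0, 1, 8, 3, 4, 12, 6, 7, 5, 9, 10, 11, 2]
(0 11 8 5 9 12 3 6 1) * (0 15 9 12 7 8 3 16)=(0 11 3 6 1 15 9 7 8 5 12 16)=[11, 15, 2, 6, 4, 12, 1, 8, 5, 7, 10, 3, 16, 13, 14, 9, 0]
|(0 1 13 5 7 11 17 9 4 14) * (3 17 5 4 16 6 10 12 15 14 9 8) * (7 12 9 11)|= |(0 1 13 4 11 5 12 15 14)(3 17 8)(6 10 9 16)|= 36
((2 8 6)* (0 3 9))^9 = ((0 3 9)(2 8 6))^9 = (9)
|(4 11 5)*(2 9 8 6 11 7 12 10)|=|(2 9 8 6 11 5 4 7 12 10)|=10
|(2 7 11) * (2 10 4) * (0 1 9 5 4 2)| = 20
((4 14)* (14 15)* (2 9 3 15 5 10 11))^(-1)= (2 11 10 5 4 14 15 3 9)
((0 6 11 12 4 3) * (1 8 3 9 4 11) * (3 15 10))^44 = (0 1 15 3 6 8 10)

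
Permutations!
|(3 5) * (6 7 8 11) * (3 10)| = 12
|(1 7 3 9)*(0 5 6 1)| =7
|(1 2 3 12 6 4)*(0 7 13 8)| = |(0 7 13 8)(1 2 3 12 6 4)| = 12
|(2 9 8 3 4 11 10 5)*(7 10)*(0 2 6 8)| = |(0 2 9)(3 4 11 7 10 5 6 8)| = 24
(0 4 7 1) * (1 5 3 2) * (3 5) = [4, 0, 1, 2, 7, 5, 6, 3] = (0 4 7 3 2 1)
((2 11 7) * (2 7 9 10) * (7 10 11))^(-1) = ((2 7 10)(9 11))^(-1) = (2 10 7)(9 11)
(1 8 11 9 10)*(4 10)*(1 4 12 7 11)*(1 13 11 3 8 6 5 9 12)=(1 6 5 9)(3 8 13 11 12 7)(4 10)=[0, 6, 2, 8, 10, 9, 5, 3, 13, 1, 4, 12, 7, 11]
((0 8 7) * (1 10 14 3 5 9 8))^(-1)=(0 7 8 9 5 3 14 10 1)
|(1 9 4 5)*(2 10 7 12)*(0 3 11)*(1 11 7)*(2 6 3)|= |(0 2 10 1 9 4 5 11)(3 7 12 6)|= 8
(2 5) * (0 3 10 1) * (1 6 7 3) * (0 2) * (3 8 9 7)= (0 1 2 5)(3 10 6)(7 8 9)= [1, 2, 5, 10, 4, 0, 3, 8, 9, 7, 6]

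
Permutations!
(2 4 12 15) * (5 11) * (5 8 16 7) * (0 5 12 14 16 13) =[5, 1, 4, 3, 14, 11, 6, 12, 13, 9, 10, 8, 15, 0, 16, 2, 7] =(0 5 11 8 13)(2 4 14 16 7 12 15)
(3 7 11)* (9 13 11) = (3 7 9 13 11) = [0, 1, 2, 7, 4, 5, 6, 9, 8, 13, 10, 3, 12, 11]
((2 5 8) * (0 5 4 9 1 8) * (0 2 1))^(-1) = (0 9 4 2 5)(1 8)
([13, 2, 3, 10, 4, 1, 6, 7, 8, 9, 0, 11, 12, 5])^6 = (0 10 3 2 1 5 13)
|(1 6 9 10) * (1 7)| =|(1 6 9 10 7)| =5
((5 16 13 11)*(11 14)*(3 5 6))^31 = (3 13 6 16 11 5 14)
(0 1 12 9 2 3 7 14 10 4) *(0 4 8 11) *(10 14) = [1, 12, 3, 7, 4, 5, 6, 10, 11, 2, 8, 0, 9, 13, 14] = (14)(0 1 12 9 2 3 7 10 8 11)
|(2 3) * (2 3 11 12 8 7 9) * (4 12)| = |(2 11 4 12 8 7 9)| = 7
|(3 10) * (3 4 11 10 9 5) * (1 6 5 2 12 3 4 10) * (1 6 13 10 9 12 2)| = |(1 13 10 9)(3 12)(4 11 6 5)| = 4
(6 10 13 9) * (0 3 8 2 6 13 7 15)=(0 3 8 2 6 10 7 15)(9 13)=[3, 1, 6, 8, 4, 5, 10, 15, 2, 13, 7, 11, 12, 9, 14, 0]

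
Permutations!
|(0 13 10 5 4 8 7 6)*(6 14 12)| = |(0 13 10 5 4 8 7 14 12 6)| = 10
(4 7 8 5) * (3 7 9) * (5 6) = (3 7 8 6 5 4 9) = [0, 1, 2, 7, 9, 4, 5, 8, 6, 3]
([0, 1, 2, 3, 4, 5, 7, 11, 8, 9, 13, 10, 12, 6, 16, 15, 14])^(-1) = [0, 1, 2, 3, 4, 5, 13, 6, 8, 9, 11, 7, 12, 10, 16, 15, 14]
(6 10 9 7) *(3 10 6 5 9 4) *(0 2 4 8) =(0 2 4 3 10 8)(5 9 7) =[2, 1, 4, 10, 3, 9, 6, 5, 0, 7, 8]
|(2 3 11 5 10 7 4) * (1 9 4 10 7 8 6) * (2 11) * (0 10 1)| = 12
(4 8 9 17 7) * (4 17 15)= (4 8 9 15)(7 17)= [0, 1, 2, 3, 8, 5, 6, 17, 9, 15, 10, 11, 12, 13, 14, 4, 16, 7]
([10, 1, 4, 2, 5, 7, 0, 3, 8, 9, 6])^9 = [0, 1, 3, 7, 2, 4, 6, 5, 8, 9, 10]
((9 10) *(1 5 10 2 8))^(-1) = (1 8 2 9 10 5)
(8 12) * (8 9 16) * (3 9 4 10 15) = (3 9 16 8 12 4 10 15) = [0, 1, 2, 9, 10, 5, 6, 7, 12, 16, 15, 11, 4, 13, 14, 3, 8]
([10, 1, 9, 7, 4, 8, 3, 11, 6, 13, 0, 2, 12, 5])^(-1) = (0 10)(2 11 7 3 6 8 5 13 9)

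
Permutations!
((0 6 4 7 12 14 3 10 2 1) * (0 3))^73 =(0 6 4 7 12 14)(1 3 10 2)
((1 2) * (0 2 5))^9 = (0 2 1 5)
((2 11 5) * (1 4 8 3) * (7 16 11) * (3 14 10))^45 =((1 4 8 14 10 3)(2 7 16 11 5))^45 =(16)(1 14)(3 8)(4 10)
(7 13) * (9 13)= (7 9 13)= [0, 1, 2, 3, 4, 5, 6, 9, 8, 13, 10, 11, 12, 7]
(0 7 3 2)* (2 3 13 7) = (0 2)(7 13) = [2, 1, 0, 3, 4, 5, 6, 13, 8, 9, 10, 11, 12, 7]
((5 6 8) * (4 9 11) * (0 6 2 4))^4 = (0 2)(4 6)(5 11)(8 9)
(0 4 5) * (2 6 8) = [4, 1, 6, 3, 5, 0, 8, 7, 2] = (0 4 5)(2 6 8)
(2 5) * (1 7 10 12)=(1 7 10 12)(2 5)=[0, 7, 5, 3, 4, 2, 6, 10, 8, 9, 12, 11, 1]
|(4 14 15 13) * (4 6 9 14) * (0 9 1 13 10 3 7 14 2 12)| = 60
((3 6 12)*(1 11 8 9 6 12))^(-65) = ((1 11 8 9 6)(3 12))^(-65) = (3 12)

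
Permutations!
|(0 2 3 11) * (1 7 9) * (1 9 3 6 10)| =8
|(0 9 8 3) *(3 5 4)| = 6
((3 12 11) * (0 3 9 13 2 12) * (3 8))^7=((0 8 3)(2 12 11 9 13))^7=(0 8 3)(2 11 13 12 9)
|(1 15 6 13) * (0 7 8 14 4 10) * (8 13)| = 10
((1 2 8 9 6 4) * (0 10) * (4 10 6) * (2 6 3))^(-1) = ((0 3 2 8 9 4 1 6 10))^(-1) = (0 10 6 1 4 9 8 2 3)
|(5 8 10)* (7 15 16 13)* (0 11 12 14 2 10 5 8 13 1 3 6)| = 15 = |(0 11 12 14 2 10 8 5 13 7 15 16 1 3 6)|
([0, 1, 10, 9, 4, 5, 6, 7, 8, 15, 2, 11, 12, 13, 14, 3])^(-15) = [0, 1, 10, 3, 4, 5, 6, 7, 8, 9, 2, 11, 12, 13, 14, 15]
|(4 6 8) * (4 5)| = 4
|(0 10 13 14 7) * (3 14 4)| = 7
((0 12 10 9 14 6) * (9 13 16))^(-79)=(0 12 10 13 16 9 14 6)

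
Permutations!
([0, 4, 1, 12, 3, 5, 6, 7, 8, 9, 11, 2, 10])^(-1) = (1 2 11 10 12 3 4)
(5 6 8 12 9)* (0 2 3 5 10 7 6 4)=(0 2 3 5 4)(6 8 12 9 10 7)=[2, 1, 3, 5, 0, 4, 8, 6, 12, 10, 7, 11, 9]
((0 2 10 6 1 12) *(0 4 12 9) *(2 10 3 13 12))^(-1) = ((0 10 6 1 9)(2 3 13 12 4))^(-1) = (0 9 1 6 10)(2 4 12 13 3)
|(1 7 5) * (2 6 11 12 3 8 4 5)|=10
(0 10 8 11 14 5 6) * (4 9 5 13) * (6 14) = (0 10 8 11 6)(4 9 5 14 13) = [10, 1, 2, 3, 9, 14, 0, 7, 11, 5, 8, 6, 12, 4, 13]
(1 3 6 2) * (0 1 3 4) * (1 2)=(0 2 3 6 1 4)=[2, 4, 3, 6, 0, 5, 1]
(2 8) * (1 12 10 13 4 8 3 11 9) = (1 12 10 13 4 8 2 3 11 9) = [0, 12, 3, 11, 8, 5, 6, 7, 2, 1, 13, 9, 10, 4]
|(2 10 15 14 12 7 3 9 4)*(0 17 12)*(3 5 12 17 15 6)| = |(17)(0 15 14)(2 10 6 3 9 4)(5 12 7)| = 6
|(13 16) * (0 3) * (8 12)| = 2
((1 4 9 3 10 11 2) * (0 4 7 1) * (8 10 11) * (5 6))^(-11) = ((0 4 9 3 11 2)(1 7)(5 6)(8 10))^(-11) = (0 4 9 3 11 2)(1 7)(5 6)(8 10)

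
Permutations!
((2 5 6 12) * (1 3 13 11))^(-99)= (1 3 13 11)(2 5 6 12)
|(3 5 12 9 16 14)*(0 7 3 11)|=|(0 7 3 5 12 9 16 14 11)|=9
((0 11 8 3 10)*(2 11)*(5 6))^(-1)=(0 10 3 8 11 2)(5 6)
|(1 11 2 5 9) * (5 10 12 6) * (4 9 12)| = 6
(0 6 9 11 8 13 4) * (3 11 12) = (0 6 9 12 3 11 8 13 4) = [6, 1, 2, 11, 0, 5, 9, 7, 13, 12, 10, 8, 3, 4]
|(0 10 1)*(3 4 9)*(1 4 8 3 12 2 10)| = 10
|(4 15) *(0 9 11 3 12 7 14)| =14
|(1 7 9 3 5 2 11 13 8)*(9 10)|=10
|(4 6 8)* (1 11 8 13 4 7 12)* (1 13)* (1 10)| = |(1 11 8 7 12 13 4 6 10)| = 9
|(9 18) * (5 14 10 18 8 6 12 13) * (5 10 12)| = 9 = |(5 14 12 13 10 18 9 8 6)|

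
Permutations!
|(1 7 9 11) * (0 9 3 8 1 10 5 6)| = |(0 9 11 10 5 6)(1 7 3 8)| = 12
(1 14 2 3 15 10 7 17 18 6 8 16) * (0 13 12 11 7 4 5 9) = (0 13 12 11 7 17 18 6 8 16 1 14 2 3 15 10 4 5 9) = [13, 14, 3, 15, 5, 9, 8, 17, 16, 0, 4, 7, 11, 12, 2, 10, 1, 18, 6]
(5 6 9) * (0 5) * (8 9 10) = (0 5 6 10 8 9) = [5, 1, 2, 3, 4, 6, 10, 7, 9, 0, 8]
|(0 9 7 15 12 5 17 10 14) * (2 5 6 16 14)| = 8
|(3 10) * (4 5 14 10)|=5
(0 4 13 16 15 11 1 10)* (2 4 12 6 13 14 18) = (0 12 6 13 16 15 11 1 10)(2 4 14 18) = [12, 10, 4, 3, 14, 5, 13, 7, 8, 9, 0, 1, 6, 16, 18, 11, 15, 17, 2]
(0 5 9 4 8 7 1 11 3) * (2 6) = [5, 11, 6, 0, 8, 9, 2, 1, 7, 4, 10, 3] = (0 5 9 4 8 7 1 11 3)(2 6)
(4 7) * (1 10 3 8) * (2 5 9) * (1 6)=(1 10 3 8 6)(2 5 9)(4 7)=[0, 10, 5, 8, 7, 9, 1, 4, 6, 2, 3]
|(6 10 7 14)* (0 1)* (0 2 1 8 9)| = 12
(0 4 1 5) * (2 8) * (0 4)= (1 5 4)(2 8)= [0, 5, 8, 3, 1, 4, 6, 7, 2]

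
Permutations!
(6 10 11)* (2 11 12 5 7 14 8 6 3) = [0, 1, 11, 2, 4, 7, 10, 14, 6, 9, 12, 3, 5, 13, 8] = (2 11 3)(5 7 14 8 6 10 12)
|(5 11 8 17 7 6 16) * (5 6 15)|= 6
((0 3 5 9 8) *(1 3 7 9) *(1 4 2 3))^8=(9)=((0 7 9 8)(2 3 5 4))^8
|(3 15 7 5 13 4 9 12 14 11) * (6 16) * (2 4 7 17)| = |(2 4 9 12 14 11 3 15 17)(5 13 7)(6 16)| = 18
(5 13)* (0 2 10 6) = (0 2 10 6)(5 13) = [2, 1, 10, 3, 4, 13, 0, 7, 8, 9, 6, 11, 12, 5]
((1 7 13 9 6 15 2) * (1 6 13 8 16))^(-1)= (1 16 8 7)(2 15 6)(9 13)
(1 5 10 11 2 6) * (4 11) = (1 5 10 4 11 2 6) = [0, 5, 6, 3, 11, 10, 1, 7, 8, 9, 4, 2]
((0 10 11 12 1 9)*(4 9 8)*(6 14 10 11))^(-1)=((0 11 12 1 8 4 9)(6 14 10))^(-1)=(0 9 4 8 1 12 11)(6 10 14)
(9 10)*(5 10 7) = (5 10 9 7) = [0, 1, 2, 3, 4, 10, 6, 5, 8, 7, 9]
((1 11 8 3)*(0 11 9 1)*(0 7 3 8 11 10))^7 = ((11)(0 10)(1 9)(3 7))^7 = (11)(0 10)(1 9)(3 7)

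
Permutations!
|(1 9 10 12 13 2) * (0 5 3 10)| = 9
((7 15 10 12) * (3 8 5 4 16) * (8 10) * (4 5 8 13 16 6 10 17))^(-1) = ((3 17 4 6 10 12 7 15 13 16))^(-1) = (3 16 13 15 7 12 10 6 4 17)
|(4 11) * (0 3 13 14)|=4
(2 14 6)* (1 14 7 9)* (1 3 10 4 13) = (1 14 6 2 7 9 3 10 4 13) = [0, 14, 7, 10, 13, 5, 2, 9, 8, 3, 4, 11, 12, 1, 6]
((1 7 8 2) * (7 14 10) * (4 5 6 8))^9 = ((1 14 10 7 4 5 6 8 2))^9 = (14)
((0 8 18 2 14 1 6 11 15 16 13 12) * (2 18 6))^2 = ((18)(0 8 6 11 15 16 13 12)(1 2 14))^2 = (18)(0 6 15 13)(1 14 2)(8 11 16 12)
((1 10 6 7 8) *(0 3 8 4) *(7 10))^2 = (10)(0 8 7)(1 4 3)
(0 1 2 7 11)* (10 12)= (0 1 2 7 11)(10 12)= [1, 2, 7, 3, 4, 5, 6, 11, 8, 9, 12, 0, 10]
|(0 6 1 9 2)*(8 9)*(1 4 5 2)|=15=|(0 6 4 5 2)(1 8 9)|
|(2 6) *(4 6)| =3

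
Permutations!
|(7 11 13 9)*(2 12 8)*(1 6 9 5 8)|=10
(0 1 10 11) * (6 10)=(0 1 6 10 11)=[1, 6, 2, 3, 4, 5, 10, 7, 8, 9, 11, 0]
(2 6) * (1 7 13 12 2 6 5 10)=(1 7 13 12 2 5 10)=[0, 7, 5, 3, 4, 10, 6, 13, 8, 9, 1, 11, 2, 12]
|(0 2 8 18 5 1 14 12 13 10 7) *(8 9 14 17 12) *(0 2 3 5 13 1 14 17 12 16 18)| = 40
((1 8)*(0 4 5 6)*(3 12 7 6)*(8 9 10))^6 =((0 4 5 3 12 7 6)(1 9 10 8))^6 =(0 6 7 12 3 5 4)(1 10)(8 9)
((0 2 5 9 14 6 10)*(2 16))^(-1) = (0 10 6 14 9 5 2 16)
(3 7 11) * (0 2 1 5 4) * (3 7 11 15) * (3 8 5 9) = (0 2 1 9 3 11 7 15 8 5 4) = [2, 9, 1, 11, 0, 4, 6, 15, 5, 3, 10, 7, 12, 13, 14, 8]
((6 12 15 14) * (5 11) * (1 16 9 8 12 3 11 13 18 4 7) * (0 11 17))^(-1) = ((0 11 5 13 18 4 7 1 16 9 8 12 15 14 6 3 17))^(-1) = (0 17 3 6 14 15 12 8 9 16 1 7 4 18 13 5 11)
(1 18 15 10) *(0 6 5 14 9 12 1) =(0 6 5 14 9 12 1 18 15 10) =[6, 18, 2, 3, 4, 14, 5, 7, 8, 12, 0, 11, 1, 13, 9, 10, 16, 17, 15]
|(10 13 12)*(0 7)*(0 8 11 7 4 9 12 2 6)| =24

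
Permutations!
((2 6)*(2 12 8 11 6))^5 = ((6 12 8 11))^5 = (6 12 8 11)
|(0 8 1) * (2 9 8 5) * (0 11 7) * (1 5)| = |(0 1 11 7)(2 9 8 5)| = 4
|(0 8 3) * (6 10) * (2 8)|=|(0 2 8 3)(6 10)|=4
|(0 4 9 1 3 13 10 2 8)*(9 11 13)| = |(0 4 11 13 10 2 8)(1 3 9)| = 21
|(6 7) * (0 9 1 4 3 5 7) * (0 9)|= 7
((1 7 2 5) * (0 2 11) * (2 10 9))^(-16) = (11)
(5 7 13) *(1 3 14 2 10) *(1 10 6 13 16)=[0, 3, 6, 14, 4, 7, 13, 16, 8, 9, 10, 11, 12, 5, 2, 15, 1]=(1 3 14 2 6 13 5 7 16)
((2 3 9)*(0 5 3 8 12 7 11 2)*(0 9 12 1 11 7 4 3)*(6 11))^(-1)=(0 5)(1 8 2 11 6)(3 4 12)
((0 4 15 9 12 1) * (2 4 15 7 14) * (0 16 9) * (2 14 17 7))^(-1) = (0 15)(1 12 9 16)(2 4)(7 17)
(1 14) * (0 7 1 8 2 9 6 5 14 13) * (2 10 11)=(0 7 1 13)(2 9 6 5 14 8 10 11)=[7, 13, 9, 3, 4, 14, 5, 1, 10, 6, 11, 2, 12, 0, 8]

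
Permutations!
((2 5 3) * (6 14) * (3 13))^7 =(2 3 13 5)(6 14)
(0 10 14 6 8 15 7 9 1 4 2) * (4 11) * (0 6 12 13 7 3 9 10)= (1 11 4 2 6 8 15 3 9)(7 10 14 12 13)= [0, 11, 6, 9, 2, 5, 8, 10, 15, 1, 14, 4, 13, 7, 12, 3]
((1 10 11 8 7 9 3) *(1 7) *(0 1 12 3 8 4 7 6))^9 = ((0 1 10 11 4 7 9 8 12 3 6))^9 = (0 3 8 7 11 1 6 12 9 4 10)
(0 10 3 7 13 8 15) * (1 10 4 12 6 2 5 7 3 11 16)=(0 4 12 6 2 5 7 13 8 15)(1 10 11 16)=[4, 10, 5, 3, 12, 7, 2, 13, 15, 9, 11, 16, 6, 8, 14, 0, 1]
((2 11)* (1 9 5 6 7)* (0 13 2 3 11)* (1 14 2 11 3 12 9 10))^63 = (0 12 6 2 11 5 14 13 9 7)(1 10)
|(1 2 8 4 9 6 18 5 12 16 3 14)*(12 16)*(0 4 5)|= |(0 4 9 6 18)(1 2 8 5 16 3 14)|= 35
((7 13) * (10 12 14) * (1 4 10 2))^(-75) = ((1 4 10 12 14 2)(7 13))^(-75) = (1 12)(2 10)(4 14)(7 13)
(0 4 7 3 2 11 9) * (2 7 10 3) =(0 4 10 3 7 2 11 9) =[4, 1, 11, 7, 10, 5, 6, 2, 8, 0, 3, 9]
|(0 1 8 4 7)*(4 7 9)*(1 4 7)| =4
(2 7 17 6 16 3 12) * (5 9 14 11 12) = (2 7 17 6 16 3 5 9 14 11 12) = [0, 1, 7, 5, 4, 9, 16, 17, 8, 14, 10, 12, 2, 13, 11, 15, 3, 6]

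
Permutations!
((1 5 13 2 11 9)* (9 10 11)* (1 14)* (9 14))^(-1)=(1 14 2 13 5)(10 11)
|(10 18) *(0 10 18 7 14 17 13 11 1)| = 8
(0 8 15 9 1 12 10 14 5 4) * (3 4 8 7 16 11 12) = [7, 3, 2, 4, 0, 8, 6, 16, 15, 1, 14, 12, 10, 13, 5, 9, 11] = (0 7 16 11 12 10 14 5 8 15 9 1 3 4)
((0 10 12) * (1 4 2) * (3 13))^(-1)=(0 12 10)(1 2 4)(3 13)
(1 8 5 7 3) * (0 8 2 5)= (0 8)(1 2 5 7 3)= [8, 2, 5, 1, 4, 7, 6, 3, 0]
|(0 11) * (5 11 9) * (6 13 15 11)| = |(0 9 5 6 13 15 11)| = 7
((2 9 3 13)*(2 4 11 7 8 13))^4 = ((2 9 3)(4 11 7 8 13))^4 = (2 9 3)(4 13 8 7 11)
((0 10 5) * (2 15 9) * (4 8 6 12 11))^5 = ((0 10 5)(2 15 9)(4 8 6 12 11))^5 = (0 5 10)(2 9 15)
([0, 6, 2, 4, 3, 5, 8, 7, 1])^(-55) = (1 8 6)(3 4)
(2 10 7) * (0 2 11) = (0 2 10 7 11) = [2, 1, 10, 3, 4, 5, 6, 11, 8, 9, 7, 0]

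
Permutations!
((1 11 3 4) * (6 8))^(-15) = ((1 11 3 4)(6 8))^(-15) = (1 11 3 4)(6 8)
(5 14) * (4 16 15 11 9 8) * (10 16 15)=(4 15 11 9 8)(5 14)(10 16)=[0, 1, 2, 3, 15, 14, 6, 7, 4, 8, 16, 9, 12, 13, 5, 11, 10]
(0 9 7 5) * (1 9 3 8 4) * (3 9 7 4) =(0 9 4 1 7 5)(3 8) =[9, 7, 2, 8, 1, 0, 6, 5, 3, 4]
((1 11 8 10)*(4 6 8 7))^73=(1 4 10 7 8 11 6)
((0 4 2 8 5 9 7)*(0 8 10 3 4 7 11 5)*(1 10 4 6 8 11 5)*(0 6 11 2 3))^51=(0 4 1 7 3 10 2 11)(5 9)(6 8)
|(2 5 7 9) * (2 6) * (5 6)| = 6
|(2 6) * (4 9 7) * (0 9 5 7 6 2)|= |(0 9 6)(4 5 7)|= 3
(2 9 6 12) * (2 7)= (2 9 6 12 7)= [0, 1, 9, 3, 4, 5, 12, 2, 8, 6, 10, 11, 7]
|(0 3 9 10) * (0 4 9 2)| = 3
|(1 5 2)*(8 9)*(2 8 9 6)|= 5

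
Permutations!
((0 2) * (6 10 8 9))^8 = ((0 2)(6 10 8 9))^8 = (10)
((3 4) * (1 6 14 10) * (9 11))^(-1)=(1 10 14 6)(3 4)(9 11)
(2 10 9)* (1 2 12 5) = [0, 2, 10, 3, 4, 1, 6, 7, 8, 12, 9, 11, 5] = (1 2 10 9 12 5)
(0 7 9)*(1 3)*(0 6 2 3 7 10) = (0 10)(1 7 9 6 2 3) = [10, 7, 3, 1, 4, 5, 2, 9, 8, 6, 0]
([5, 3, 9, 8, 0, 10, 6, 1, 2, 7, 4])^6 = (0 10)(4 5)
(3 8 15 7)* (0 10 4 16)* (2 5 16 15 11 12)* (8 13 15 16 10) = (0 8 11 12 2 5 10 4 16)(3 13 15 7) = [8, 1, 5, 13, 16, 10, 6, 3, 11, 9, 4, 12, 2, 15, 14, 7, 0]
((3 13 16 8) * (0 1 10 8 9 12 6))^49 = (0 6 12 9 16 13 3 8 10 1)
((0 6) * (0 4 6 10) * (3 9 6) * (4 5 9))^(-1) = (0 10)(3 4)(5 6 9)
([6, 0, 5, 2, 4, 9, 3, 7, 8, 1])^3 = [2, 3, 1, 9, 4, 0, 5, 7, 8, 6]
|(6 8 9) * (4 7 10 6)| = |(4 7 10 6 8 9)| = 6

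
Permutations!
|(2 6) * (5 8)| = 2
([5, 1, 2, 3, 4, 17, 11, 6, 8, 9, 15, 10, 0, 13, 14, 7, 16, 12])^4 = (17)(6 7 15 10 11)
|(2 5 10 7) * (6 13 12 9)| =|(2 5 10 7)(6 13 12 9)| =4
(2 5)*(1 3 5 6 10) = (1 3 5 2 6 10) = [0, 3, 6, 5, 4, 2, 10, 7, 8, 9, 1]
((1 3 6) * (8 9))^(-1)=(1 6 3)(8 9)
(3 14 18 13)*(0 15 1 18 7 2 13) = (0 15 1 18)(2 13 3 14 7) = [15, 18, 13, 14, 4, 5, 6, 2, 8, 9, 10, 11, 12, 3, 7, 1, 16, 17, 0]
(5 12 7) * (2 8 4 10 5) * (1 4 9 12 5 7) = (1 4 10 7 2 8 9 12) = [0, 4, 8, 3, 10, 5, 6, 2, 9, 12, 7, 11, 1]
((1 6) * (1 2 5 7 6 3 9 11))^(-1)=(1 11 9 3)(2 6 7 5)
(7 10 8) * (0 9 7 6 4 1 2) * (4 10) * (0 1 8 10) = (10)(0 9 7 4 8 6)(1 2) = [9, 2, 1, 3, 8, 5, 0, 4, 6, 7, 10]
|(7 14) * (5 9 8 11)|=4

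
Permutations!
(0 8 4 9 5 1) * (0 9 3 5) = (0 8 4 3 5 1 9) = [8, 9, 2, 5, 3, 1, 6, 7, 4, 0]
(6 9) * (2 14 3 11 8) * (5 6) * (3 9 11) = (2 14 9 5 6 11 8) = [0, 1, 14, 3, 4, 6, 11, 7, 2, 5, 10, 8, 12, 13, 9]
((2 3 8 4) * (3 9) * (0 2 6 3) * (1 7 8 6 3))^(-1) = ((0 2 9)(1 7 8 4 3 6))^(-1) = (0 9 2)(1 6 3 4 8 7)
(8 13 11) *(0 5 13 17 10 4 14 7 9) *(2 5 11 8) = [11, 1, 5, 3, 14, 13, 6, 9, 17, 0, 4, 2, 12, 8, 7, 15, 16, 10] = (0 11 2 5 13 8 17 10 4 14 7 9)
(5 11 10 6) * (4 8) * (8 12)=[0, 1, 2, 3, 12, 11, 5, 7, 4, 9, 6, 10, 8]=(4 12 8)(5 11 10 6)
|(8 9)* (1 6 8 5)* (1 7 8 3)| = 12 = |(1 6 3)(5 7 8 9)|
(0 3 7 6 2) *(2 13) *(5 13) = (0 3 7 6 5 13 2) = [3, 1, 0, 7, 4, 13, 5, 6, 8, 9, 10, 11, 12, 2]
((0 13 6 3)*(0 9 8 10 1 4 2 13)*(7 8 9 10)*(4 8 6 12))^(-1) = ((1 8 7 6 3 10)(2 13 12 4))^(-1) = (1 10 3 6 7 8)(2 4 12 13)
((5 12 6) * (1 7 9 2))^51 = ((1 7 9 2)(5 12 6))^51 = (12)(1 2 9 7)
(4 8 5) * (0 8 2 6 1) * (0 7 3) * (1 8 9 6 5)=(0 9 6 8 1 7 3)(2 5 4)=[9, 7, 5, 0, 2, 4, 8, 3, 1, 6]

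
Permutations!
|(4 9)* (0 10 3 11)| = 4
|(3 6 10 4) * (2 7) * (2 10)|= 6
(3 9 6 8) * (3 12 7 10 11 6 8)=(3 9 8 12 7 10 11 6)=[0, 1, 2, 9, 4, 5, 3, 10, 12, 8, 11, 6, 7]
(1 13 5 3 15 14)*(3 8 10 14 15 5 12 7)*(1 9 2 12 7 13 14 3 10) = (15)(1 14 9 2 12 13 7 10 3 5 8) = [0, 14, 12, 5, 4, 8, 6, 10, 1, 2, 3, 11, 13, 7, 9, 15]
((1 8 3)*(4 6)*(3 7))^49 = (1 8 7 3)(4 6) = ((1 8 7 3)(4 6))^49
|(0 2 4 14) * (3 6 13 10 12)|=|(0 2 4 14)(3 6 13 10 12)|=20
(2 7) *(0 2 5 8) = (0 2 7 5 8) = [2, 1, 7, 3, 4, 8, 6, 5, 0]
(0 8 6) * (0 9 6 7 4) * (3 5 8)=(0 3 5 8 7 4)(6 9)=[3, 1, 2, 5, 0, 8, 9, 4, 7, 6]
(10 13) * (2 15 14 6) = [0, 1, 15, 3, 4, 5, 2, 7, 8, 9, 13, 11, 12, 10, 6, 14] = (2 15 14 6)(10 13)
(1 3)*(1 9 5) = (1 3 9 5) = [0, 3, 2, 9, 4, 1, 6, 7, 8, 5]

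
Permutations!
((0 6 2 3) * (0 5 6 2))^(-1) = (0 6 5 3 2) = ((0 2 3 5 6))^(-1)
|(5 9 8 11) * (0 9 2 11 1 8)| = 6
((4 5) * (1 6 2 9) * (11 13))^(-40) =(13)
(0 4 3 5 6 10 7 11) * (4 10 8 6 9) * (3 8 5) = (0 10 7 11)(4 8 6 5 9) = [10, 1, 2, 3, 8, 9, 5, 11, 6, 4, 7, 0]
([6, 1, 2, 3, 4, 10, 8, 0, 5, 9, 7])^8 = [8, 1, 2, 3, 4, 7, 5, 6, 10, 9, 0]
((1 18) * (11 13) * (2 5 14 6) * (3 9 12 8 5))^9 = (1 18)(2 3 9 12 8 5 14 6)(11 13)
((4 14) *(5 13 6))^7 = ((4 14)(5 13 6))^7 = (4 14)(5 13 6)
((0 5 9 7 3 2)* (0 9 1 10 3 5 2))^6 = (0 10 5 9)(1 7 2 3)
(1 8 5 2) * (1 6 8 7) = (1 7)(2 6 8 5) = [0, 7, 6, 3, 4, 2, 8, 1, 5]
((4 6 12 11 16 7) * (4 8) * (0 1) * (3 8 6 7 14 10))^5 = (0 1)(3 12)(4 16)(6 10)(7 14)(8 11)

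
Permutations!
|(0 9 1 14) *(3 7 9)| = |(0 3 7 9 1 14)| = 6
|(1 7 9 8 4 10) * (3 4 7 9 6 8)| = |(1 9 3 4 10)(6 8 7)| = 15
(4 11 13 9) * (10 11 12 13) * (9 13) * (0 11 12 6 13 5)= (0 11 10 12 9 4 6 13 5)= [11, 1, 2, 3, 6, 0, 13, 7, 8, 4, 12, 10, 9, 5]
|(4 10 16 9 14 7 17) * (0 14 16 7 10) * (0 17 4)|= 6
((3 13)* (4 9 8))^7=((3 13)(4 9 8))^7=(3 13)(4 9 8)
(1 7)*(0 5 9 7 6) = (0 5 9 7 1 6) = [5, 6, 2, 3, 4, 9, 0, 1, 8, 7]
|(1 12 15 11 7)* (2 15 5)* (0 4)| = |(0 4)(1 12 5 2 15 11 7)| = 14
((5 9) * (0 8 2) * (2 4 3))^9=(0 2 3 4 8)(5 9)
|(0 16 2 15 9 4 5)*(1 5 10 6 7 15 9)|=|(0 16 2 9 4 10 6 7 15 1 5)|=11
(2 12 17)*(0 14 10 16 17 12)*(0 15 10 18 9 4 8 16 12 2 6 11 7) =[14, 1, 15, 3, 8, 5, 11, 0, 16, 4, 12, 7, 2, 13, 18, 10, 17, 6, 9] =(0 14 18 9 4 8 16 17 6 11 7)(2 15 10 12)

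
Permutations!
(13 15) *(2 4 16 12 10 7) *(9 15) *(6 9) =(2 4 16 12 10 7)(6 9 15 13) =[0, 1, 4, 3, 16, 5, 9, 2, 8, 15, 7, 11, 10, 6, 14, 13, 12]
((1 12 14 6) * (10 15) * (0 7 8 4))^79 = (0 4 8 7)(1 6 14 12)(10 15)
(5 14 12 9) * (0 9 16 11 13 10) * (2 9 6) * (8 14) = (0 6 2 9 5 8 14 12 16 11 13 10) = [6, 1, 9, 3, 4, 8, 2, 7, 14, 5, 0, 13, 16, 10, 12, 15, 11]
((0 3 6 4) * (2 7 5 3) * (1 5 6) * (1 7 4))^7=(0 2 4)(1 3 6 5 7)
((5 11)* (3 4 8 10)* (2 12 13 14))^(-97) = ((2 12 13 14)(3 4 8 10)(5 11))^(-97) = (2 14 13 12)(3 10 8 4)(5 11)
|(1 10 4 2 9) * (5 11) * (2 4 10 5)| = 5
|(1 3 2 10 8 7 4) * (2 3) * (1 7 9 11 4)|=|(1 2 10 8 9 11 4 7)|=8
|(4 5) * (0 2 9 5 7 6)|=7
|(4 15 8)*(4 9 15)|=|(8 9 15)|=3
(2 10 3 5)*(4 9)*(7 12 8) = (2 10 3 5)(4 9)(7 12 8) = [0, 1, 10, 5, 9, 2, 6, 12, 7, 4, 3, 11, 8]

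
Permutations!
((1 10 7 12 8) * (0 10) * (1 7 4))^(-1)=((0 10 4 1)(7 12 8))^(-1)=(0 1 4 10)(7 8 12)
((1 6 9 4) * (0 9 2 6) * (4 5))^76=((0 9 5 4 1)(2 6))^76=(0 9 5 4 1)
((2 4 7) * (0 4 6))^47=((0 4 7 2 6))^47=(0 7 6 4 2)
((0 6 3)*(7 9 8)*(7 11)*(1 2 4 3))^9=(0 2)(1 3)(4 6)(7 9 8 11)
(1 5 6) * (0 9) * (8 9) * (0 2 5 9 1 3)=(0 8 1 9 2 5 6 3)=[8, 9, 5, 0, 4, 6, 3, 7, 1, 2]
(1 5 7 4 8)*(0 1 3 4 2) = [1, 5, 0, 4, 8, 7, 6, 2, 3] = (0 1 5 7 2)(3 4 8)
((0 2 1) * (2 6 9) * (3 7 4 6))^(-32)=((0 3 7 4 6 9 2 1))^(-32)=(9)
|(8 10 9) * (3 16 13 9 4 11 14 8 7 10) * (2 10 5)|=12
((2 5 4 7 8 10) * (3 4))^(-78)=((2 5 3 4 7 8 10))^(-78)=(2 10 8 7 4 3 5)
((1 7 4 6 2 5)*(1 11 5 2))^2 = (11)(1 4)(6 7)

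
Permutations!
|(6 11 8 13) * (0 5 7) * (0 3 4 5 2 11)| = 12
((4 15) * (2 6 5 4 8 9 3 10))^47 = ((2 6 5 4 15 8 9 3 10))^47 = (2 5 15 9 10 6 4 8 3)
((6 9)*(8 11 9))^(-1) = (6 9 11 8)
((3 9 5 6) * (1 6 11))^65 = (1 11 5 9 3 6)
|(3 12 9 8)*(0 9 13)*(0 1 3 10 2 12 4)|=|(0 9 8 10 2 12 13 1 3 4)|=10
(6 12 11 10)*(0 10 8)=[10, 1, 2, 3, 4, 5, 12, 7, 0, 9, 6, 8, 11]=(0 10 6 12 11 8)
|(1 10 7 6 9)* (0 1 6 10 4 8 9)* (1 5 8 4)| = |(0 5 8 9 6)(7 10)| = 10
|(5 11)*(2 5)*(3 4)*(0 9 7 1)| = |(0 9 7 1)(2 5 11)(3 4)| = 12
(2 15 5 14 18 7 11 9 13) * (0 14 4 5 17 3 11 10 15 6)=(0 14 18 7 10 15 17 3 11 9 13 2 6)(4 5)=[14, 1, 6, 11, 5, 4, 0, 10, 8, 13, 15, 9, 12, 2, 18, 17, 16, 3, 7]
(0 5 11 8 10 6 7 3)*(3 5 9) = (0 9 3)(5 11 8 10 6 7) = [9, 1, 2, 0, 4, 11, 7, 5, 10, 3, 6, 8]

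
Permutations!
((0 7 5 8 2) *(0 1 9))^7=((0 7 5 8 2 1 9))^7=(9)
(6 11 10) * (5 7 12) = (5 7 12)(6 11 10) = [0, 1, 2, 3, 4, 7, 11, 12, 8, 9, 6, 10, 5]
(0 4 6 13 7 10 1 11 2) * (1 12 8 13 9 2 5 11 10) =(0 4 6 9 2)(1 10 12 8 13 7)(5 11) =[4, 10, 0, 3, 6, 11, 9, 1, 13, 2, 12, 5, 8, 7]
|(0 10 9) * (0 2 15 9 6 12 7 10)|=12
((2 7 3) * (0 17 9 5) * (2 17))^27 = (0 5 9 17 3 7 2)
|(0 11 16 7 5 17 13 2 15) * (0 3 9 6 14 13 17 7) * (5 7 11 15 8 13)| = 9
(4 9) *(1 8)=(1 8)(4 9)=[0, 8, 2, 3, 9, 5, 6, 7, 1, 4]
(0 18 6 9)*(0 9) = [18, 1, 2, 3, 4, 5, 0, 7, 8, 9, 10, 11, 12, 13, 14, 15, 16, 17, 6] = (0 18 6)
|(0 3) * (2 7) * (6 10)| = |(0 3)(2 7)(6 10)| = 2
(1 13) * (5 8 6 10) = [0, 13, 2, 3, 4, 8, 10, 7, 6, 9, 5, 11, 12, 1] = (1 13)(5 8 6 10)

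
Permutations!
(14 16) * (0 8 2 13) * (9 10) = (0 8 2 13)(9 10)(14 16) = [8, 1, 13, 3, 4, 5, 6, 7, 2, 10, 9, 11, 12, 0, 16, 15, 14]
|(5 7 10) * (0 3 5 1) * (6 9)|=6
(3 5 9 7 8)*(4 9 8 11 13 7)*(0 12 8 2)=[12, 1, 0, 5, 9, 2, 6, 11, 3, 4, 10, 13, 8, 7]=(0 12 8 3 5 2)(4 9)(7 11 13)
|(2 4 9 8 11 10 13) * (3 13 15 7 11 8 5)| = 12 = |(2 4 9 5 3 13)(7 11 10 15)|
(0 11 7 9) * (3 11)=(0 3 11 7 9)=[3, 1, 2, 11, 4, 5, 6, 9, 8, 0, 10, 7]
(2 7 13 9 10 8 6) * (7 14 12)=(2 14 12 7 13 9 10 8 6)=[0, 1, 14, 3, 4, 5, 2, 13, 6, 10, 8, 11, 7, 9, 12]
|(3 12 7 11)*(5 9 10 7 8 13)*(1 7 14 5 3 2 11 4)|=12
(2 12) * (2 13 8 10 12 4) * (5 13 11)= (2 4)(5 13 8 10 12 11)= [0, 1, 4, 3, 2, 13, 6, 7, 10, 9, 12, 5, 11, 8]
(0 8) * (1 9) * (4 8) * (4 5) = (0 5 4 8)(1 9) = [5, 9, 2, 3, 8, 4, 6, 7, 0, 1]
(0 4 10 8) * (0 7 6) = (0 4 10 8 7 6) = [4, 1, 2, 3, 10, 5, 0, 6, 7, 9, 8]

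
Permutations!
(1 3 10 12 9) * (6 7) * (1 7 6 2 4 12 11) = (1 3 10 11)(2 4 12 9 7) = [0, 3, 4, 10, 12, 5, 6, 2, 8, 7, 11, 1, 9]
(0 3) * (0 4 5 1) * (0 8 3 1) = (0 1 8 3 4 5) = [1, 8, 2, 4, 5, 0, 6, 7, 3]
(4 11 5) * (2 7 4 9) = (2 7 4 11 5 9) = [0, 1, 7, 3, 11, 9, 6, 4, 8, 2, 10, 5]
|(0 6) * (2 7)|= 2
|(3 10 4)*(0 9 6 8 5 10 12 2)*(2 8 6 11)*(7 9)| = 30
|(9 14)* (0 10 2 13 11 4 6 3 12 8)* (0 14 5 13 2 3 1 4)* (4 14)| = |(0 10 3 12 8 4 6 1 14 9 5 13 11)| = 13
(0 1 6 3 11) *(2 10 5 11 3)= [1, 6, 10, 3, 4, 11, 2, 7, 8, 9, 5, 0]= (0 1 6 2 10 5 11)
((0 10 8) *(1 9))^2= (0 8 10)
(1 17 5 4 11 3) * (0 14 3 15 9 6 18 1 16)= [14, 17, 2, 16, 11, 4, 18, 7, 8, 6, 10, 15, 12, 13, 3, 9, 0, 5, 1]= (0 14 3 16)(1 17 5 4 11 15 9 6 18)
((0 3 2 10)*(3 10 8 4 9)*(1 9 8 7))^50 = (10)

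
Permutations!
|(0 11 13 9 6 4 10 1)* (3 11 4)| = 20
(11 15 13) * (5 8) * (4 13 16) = [0, 1, 2, 3, 13, 8, 6, 7, 5, 9, 10, 15, 12, 11, 14, 16, 4] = (4 13 11 15 16)(5 8)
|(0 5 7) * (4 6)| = 6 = |(0 5 7)(4 6)|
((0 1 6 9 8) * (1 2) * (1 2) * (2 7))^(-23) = ((0 1 6 9 8)(2 7))^(-23) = (0 6 8 1 9)(2 7)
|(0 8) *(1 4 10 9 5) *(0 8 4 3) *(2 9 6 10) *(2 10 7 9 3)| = |(0 4 10 6 7 9 5 1 2 3)| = 10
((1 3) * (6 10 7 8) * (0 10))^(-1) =(0 6 8 7 10)(1 3) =((0 10 7 8 6)(1 3))^(-1)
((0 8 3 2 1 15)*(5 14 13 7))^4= (0 1 3)(2 8 15)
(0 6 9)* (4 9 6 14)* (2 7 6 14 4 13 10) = (0 4 9)(2 7 6 14 13 10) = [4, 1, 7, 3, 9, 5, 14, 6, 8, 0, 2, 11, 12, 10, 13]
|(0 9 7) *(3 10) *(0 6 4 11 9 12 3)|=|(0 12 3 10)(4 11 9 7 6)|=20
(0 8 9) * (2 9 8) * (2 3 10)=[3, 1, 9, 10, 4, 5, 6, 7, 8, 0, 2]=(0 3 10 2 9)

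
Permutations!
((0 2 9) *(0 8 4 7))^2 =(0 9 4)(2 8 7) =((0 2 9 8 4 7))^2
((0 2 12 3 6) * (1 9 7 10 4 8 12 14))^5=(0 7 3 1 8 2 10 6 9 12 14 4)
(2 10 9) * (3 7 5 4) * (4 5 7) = (2 10 9)(3 4) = [0, 1, 10, 4, 3, 5, 6, 7, 8, 2, 9]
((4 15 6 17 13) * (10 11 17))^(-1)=(4 13 17 11 10 6 15)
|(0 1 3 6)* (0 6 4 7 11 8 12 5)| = 9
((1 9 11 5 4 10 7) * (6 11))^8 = (11)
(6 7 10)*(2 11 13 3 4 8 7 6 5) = (2 11 13 3 4 8 7 10 5) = [0, 1, 11, 4, 8, 2, 6, 10, 7, 9, 5, 13, 12, 3]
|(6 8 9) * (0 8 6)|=|(0 8 9)|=3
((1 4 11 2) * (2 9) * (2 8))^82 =(1 8 11)(2 9 4)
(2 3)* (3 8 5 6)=(2 8 5 6 3)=[0, 1, 8, 2, 4, 6, 3, 7, 5]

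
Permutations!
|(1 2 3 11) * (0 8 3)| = 6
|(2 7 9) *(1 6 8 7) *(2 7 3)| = |(1 6 8 3 2)(7 9)| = 10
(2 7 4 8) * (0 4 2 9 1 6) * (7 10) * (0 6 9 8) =(0 4)(1 9)(2 10 7) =[4, 9, 10, 3, 0, 5, 6, 2, 8, 1, 7]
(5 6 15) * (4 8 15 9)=(4 8 15 5 6 9)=[0, 1, 2, 3, 8, 6, 9, 7, 15, 4, 10, 11, 12, 13, 14, 5]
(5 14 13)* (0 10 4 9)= (0 10 4 9)(5 14 13)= [10, 1, 2, 3, 9, 14, 6, 7, 8, 0, 4, 11, 12, 5, 13]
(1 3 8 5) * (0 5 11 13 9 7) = (0 5 1 3 8 11 13 9 7) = [5, 3, 2, 8, 4, 1, 6, 0, 11, 7, 10, 13, 12, 9]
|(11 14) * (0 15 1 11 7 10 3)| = 8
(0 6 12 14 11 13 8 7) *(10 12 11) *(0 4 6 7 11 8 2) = (0 7 4 6 8 11 13 2)(10 12 14) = [7, 1, 0, 3, 6, 5, 8, 4, 11, 9, 12, 13, 14, 2, 10]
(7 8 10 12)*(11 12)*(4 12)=[0, 1, 2, 3, 12, 5, 6, 8, 10, 9, 11, 4, 7]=(4 12 7 8 10 11)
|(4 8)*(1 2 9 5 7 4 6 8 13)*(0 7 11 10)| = |(0 7 4 13 1 2 9 5 11 10)(6 8)| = 10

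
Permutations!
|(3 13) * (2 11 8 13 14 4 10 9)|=|(2 11 8 13 3 14 4 10 9)|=9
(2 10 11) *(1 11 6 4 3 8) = (1 11 2 10 6 4 3 8) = [0, 11, 10, 8, 3, 5, 4, 7, 1, 9, 6, 2]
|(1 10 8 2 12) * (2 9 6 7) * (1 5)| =9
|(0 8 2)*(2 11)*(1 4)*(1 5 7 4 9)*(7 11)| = |(0 8 7 4 5 11 2)(1 9)| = 14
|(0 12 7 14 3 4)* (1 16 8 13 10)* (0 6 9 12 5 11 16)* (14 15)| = |(0 5 11 16 8 13 10 1)(3 4 6 9 12 7 15 14)| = 8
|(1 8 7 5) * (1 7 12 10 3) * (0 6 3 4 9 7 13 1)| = 9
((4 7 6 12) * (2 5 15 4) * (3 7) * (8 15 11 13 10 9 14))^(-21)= (2 8)(3 13)(4 11)(5 15)(6 9)(7 10)(12 14)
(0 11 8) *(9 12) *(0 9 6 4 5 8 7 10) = (0 11 7 10)(4 5 8 9 12 6) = [11, 1, 2, 3, 5, 8, 4, 10, 9, 12, 0, 7, 6]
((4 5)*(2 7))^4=((2 7)(4 5))^4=(7)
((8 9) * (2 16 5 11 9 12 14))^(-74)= (2 12 9 5)(8 11 16 14)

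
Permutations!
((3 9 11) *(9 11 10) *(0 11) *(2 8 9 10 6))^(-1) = (0 3 11)(2 6 9 8)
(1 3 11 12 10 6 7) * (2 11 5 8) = (1 3 5 8 2 11 12 10 6 7) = [0, 3, 11, 5, 4, 8, 7, 1, 2, 9, 6, 12, 10]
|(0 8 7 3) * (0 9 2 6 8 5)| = |(0 5)(2 6 8 7 3 9)| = 6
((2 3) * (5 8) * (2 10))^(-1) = ((2 3 10)(5 8))^(-1) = (2 10 3)(5 8)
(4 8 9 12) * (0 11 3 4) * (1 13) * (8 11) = (0 8 9 12)(1 13)(3 4 11) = [8, 13, 2, 4, 11, 5, 6, 7, 9, 12, 10, 3, 0, 1]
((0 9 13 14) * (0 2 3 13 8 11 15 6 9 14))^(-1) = (0 13 3 2 14)(6 15 11 8 9)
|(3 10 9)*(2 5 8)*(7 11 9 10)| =12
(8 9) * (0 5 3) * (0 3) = (0 5)(8 9) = [5, 1, 2, 3, 4, 0, 6, 7, 9, 8]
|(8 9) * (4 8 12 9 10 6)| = 4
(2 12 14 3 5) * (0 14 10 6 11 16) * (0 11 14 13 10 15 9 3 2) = (0 13 10 6 14 2 12 15 9 3 5)(11 16) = [13, 1, 12, 5, 4, 0, 14, 7, 8, 3, 6, 16, 15, 10, 2, 9, 11]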